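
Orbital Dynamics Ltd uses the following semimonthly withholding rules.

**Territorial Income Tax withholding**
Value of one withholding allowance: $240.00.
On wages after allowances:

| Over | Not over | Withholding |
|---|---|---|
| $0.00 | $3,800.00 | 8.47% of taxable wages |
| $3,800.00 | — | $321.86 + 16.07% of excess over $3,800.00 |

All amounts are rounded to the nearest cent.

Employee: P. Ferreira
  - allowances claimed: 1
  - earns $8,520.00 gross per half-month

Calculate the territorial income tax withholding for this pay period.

Territorial Income Tax: taxable = $8,520.00 − 1×$240.00 = $8,280.00
  $321.86 + 16.07% × ($8,280.00 − $3,800.00) = $321.86 + 16.07% × $4,480.00 = $1,041.80

$1,041.80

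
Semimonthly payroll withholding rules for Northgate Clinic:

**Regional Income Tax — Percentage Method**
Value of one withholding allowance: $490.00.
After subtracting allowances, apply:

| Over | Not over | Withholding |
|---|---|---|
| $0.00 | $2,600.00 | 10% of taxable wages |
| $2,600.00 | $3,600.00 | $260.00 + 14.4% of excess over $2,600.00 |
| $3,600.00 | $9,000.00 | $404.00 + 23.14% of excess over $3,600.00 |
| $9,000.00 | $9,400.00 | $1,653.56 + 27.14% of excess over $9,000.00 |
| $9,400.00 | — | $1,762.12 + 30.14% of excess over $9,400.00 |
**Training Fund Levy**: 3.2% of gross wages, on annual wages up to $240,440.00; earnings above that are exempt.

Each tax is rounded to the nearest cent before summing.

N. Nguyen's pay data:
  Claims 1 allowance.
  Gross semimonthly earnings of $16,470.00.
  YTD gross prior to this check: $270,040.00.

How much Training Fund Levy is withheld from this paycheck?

Training Fund Levy: YTD $270,040.00 ≥ cap $240,440.00 → $0.00

$0.00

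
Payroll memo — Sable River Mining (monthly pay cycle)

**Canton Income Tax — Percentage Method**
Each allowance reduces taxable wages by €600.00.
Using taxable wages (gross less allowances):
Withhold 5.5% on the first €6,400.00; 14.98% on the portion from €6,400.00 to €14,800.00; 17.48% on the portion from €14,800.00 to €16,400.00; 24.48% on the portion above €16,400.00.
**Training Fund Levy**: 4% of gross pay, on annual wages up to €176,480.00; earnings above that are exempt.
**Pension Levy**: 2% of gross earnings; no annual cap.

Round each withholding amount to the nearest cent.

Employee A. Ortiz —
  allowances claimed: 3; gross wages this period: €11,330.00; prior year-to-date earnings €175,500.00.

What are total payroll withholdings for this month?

€1,086.67

Canton Income Tax: taxable = €11,330.00 − 3×€600.00 = €9,530.00
  €352.00 + 14.98% × (€9,530.00 − €6,400.00) = €352.00 + 14.98% × €3,130.00 = €820.87
Training Fund Levy: cap €176,480.00 − YTD €175,500.00 = €980.00 subject; 4% × €980.00 = €39.20
Pension Levy: 2% × €11,330.00 = €226.60
Total: €820.87 + €39.20 + €226.60 = €1,086.67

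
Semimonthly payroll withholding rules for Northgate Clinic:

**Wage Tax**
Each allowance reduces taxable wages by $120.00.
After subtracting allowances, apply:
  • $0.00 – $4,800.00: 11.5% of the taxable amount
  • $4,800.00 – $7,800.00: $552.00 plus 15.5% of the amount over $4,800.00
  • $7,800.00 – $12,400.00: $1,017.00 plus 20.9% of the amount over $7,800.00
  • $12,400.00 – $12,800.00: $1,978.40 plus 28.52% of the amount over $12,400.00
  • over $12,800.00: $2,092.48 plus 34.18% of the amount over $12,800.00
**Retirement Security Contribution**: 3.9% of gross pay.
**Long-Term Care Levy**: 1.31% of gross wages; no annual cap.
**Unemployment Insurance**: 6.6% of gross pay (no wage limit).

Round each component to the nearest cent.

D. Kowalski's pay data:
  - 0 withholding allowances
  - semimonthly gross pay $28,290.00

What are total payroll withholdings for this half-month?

Wage Tax: taxable = $28,290.00
  $2,092.48 + 34.18% × ($28,290.00 − $12,800.00) = $2,092.48 + 34.18% × $15,490.00 = $7,386.96
Retirement Security Contribution: 3.9% × $28,290.00 = $1,103.31
Long-Term Care Levy: 1.31% × $28,290.00 = $370.60
Unemployment Insurance: 6.6% × $28,290.00 = $1,867.14
Total: $7,386.96 + $1,103.31 + $370.60 + $1,867.14 = $10,728.01

$10,728.01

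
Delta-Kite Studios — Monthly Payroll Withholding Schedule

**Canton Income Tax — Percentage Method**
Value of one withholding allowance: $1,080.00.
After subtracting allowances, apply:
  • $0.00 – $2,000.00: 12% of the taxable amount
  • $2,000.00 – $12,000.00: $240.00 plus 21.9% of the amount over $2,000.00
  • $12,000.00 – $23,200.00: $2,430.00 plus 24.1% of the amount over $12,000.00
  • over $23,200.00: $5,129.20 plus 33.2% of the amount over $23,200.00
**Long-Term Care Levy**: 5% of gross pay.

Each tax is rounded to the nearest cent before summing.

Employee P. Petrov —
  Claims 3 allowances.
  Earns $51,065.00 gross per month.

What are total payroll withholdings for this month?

Canton Income Tax: taxable = $51,065.00 − 3×$1,080.00 = $47,825.00
  $5,129.20 + 33.2% × ($47,825.00 − $23,200.00) = $5,129.20 + 33.2% × $24,625.00 = $13,304.70
Long-Term Care Levy: 5% × $51,065.00 = $2,553.25
Total: $13,304.70 + $2,553.25 = $15,857.95

$15,857.95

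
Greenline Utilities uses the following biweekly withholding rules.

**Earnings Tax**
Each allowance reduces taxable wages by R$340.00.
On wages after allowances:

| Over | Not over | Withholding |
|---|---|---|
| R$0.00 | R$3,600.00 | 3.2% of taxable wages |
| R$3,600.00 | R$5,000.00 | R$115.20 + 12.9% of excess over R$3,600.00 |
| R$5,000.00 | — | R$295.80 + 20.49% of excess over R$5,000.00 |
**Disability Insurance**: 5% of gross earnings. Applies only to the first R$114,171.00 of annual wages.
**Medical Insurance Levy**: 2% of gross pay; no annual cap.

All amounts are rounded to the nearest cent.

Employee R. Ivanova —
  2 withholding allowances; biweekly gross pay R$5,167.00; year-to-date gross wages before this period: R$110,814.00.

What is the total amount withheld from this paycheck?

Earnings Tax: taxable = R$5,167.00 − 2×R$340.00 = R$4,487.00
  R$115.20 + 12.9% × (R$4,487.00 − R$3,600.00) = R$115.20 + 12.9% × R$887.00 = R$229.62
Disability Insurance: cap R$114,171.00 − YTD R$110,814.00 = R$3,357.00 subject; 5% × R$3,357.00 = R$167.85
Medical Insurance Levy: 2% × R$5,167.00 = R$103.34
Total: R$229.62 + R$167.85 + R$103.34 = R$500.81

R$500.81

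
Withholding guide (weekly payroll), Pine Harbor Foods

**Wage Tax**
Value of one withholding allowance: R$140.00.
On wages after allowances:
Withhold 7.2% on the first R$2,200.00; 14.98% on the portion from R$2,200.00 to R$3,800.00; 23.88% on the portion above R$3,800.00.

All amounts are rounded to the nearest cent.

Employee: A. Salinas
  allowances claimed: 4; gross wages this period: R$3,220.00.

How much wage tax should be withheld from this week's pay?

R$227.31

Wage Tax: taxable = R$3,220.00 − 4×R$140.00 = R$2,660.00
  R$158.40 + 14.98% × (R$2,660.00 − R$2,200.00) = R$158.40 + 14.98% × R$460.00 = R$227.31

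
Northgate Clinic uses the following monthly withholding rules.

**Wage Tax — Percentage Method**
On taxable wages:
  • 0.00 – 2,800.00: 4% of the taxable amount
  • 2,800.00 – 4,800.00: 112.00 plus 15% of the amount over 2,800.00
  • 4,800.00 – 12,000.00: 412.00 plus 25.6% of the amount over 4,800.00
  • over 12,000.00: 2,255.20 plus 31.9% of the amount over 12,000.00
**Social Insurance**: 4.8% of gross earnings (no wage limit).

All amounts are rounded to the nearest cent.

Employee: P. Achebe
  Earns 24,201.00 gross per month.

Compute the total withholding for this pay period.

Wage Tax: taxable = 24,201.00
  2,255.20 + 31.9% × (24,201.00 − 12,000.00) = 2,255.20 + 31.9% × 12,201.00 = 6,147.32
Social Insurance: 4.8% × 24,201.00 = 1,161.65
Total: 6,147.32 + 1,161.65 = 7,308.97

7,308.97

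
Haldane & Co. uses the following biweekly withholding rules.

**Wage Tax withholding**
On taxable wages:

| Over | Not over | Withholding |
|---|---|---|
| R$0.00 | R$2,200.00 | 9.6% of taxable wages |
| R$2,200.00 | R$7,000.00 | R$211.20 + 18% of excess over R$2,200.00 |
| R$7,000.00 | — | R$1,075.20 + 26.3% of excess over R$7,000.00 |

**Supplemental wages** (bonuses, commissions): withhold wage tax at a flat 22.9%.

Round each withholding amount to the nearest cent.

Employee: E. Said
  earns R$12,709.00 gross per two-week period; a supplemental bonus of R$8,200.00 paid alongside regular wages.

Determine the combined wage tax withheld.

R$4,454.47

Wage Tax: taxable = R$12,709.00
  R$1,075.20 + 26.3% × (R$12,709.00 − R$7,000.00) = R$1,075.20 + 26.3% × R$5,709.00 = R$2,576.67
Supplemental (22.9% flat on bonus): 22.9% × R$8,200.00 = R$1,877.80
Total wage tax: R$2,576.67 + R$1,877.80 = R$4,454.47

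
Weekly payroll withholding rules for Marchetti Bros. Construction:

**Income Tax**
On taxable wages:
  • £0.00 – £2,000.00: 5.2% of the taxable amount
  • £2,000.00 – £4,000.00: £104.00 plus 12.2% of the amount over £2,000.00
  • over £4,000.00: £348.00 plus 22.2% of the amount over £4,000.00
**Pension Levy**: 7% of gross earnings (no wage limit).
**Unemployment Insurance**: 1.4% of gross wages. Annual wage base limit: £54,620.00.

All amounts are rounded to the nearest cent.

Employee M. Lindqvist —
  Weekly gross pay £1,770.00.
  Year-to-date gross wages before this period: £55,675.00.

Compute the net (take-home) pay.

£1,554.06

Income Tax: taxable = £1,770.00
  5.2% × £1,770.00 = £92.04
Pension Levy: 7% × £1,770.00 = £123.90
Unemployment Insurance: YTD £55,675.00 ≥ cap £54,620.00 → £0.00
Total withheld: £92.04 + £123.90 + £0.00 = £215.94
Net pay: £1,770.00 − £215.94 = £1,554.06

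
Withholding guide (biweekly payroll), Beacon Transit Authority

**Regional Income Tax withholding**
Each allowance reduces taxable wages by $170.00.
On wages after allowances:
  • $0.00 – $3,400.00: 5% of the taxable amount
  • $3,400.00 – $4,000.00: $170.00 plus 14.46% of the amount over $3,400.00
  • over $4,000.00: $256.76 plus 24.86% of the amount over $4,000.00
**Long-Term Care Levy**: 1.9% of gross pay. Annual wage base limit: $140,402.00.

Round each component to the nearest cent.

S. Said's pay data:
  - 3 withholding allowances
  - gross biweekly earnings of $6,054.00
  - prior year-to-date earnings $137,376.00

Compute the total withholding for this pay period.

Regional Income Tax: taxable = $6,054.00 − 3×$170.00 = $5,544.00
  $256.76 + 24.86% × ($5,544.00 − $4,000.00) = $256.76 + 24.86% × $1,544.00 = $640.60
Long-Term Care Levy: cap $140,402.00 − YTD $137,376.00 = $3,026.00 subject; 1.9% × $3,026.00 = $57.49
Total: $640.60 + $57.49 = $698.09

$698.09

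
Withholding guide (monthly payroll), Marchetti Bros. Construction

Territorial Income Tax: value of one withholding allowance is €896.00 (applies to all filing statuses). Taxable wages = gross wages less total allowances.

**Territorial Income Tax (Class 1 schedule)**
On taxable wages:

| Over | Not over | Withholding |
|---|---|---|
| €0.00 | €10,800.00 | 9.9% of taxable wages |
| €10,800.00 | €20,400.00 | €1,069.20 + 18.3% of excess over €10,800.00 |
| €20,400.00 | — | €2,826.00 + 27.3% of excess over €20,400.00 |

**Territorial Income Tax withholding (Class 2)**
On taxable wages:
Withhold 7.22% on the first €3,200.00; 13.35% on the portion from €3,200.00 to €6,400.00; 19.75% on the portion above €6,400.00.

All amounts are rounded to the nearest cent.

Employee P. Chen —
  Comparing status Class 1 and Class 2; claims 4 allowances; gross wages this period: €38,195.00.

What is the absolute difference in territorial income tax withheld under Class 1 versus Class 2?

€475.69

Territorial Income Tax (Class 1): taxable = €38,195.00 − 4×€896.00 = €34,611.00
  €2,826.00 + 27.3% × (€34,611.00 − €20,400.00) = €2,826.00 + 27.3% × €14,211.00 = €6,705.60
Territorial Income Tax (Class 2): taxable = €38,195.00 − 4×€896.00 = €34,611.00
  €658.24 + 19.75% × (€34,611.00 − €6,400.00) = €658.24 + 19.75% × €28,211.00 = €6,229.91
Difference: |€6,705.60 − €6,229.91| = €475.69 (higher under Class 1)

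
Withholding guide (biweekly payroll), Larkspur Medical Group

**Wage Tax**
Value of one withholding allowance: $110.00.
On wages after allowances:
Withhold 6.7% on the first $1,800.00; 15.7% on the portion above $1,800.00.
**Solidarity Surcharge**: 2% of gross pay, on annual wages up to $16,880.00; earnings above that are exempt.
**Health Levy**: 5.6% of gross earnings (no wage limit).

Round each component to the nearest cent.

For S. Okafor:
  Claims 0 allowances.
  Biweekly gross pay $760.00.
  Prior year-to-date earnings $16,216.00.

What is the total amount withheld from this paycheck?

$106.76

Wage Tax: taxable = $760.00
  6.7% × $760.00 = $50.92
Solidarity Surcharge: cap $16,880.00 − YTD $16,216.00 = $664.00 subject; 2% × $664.00 = $13.28
Health Levy: 5.6% × $760.00 = $42.56
Total: $50.92 + $13.28 + $42.56 = $106.76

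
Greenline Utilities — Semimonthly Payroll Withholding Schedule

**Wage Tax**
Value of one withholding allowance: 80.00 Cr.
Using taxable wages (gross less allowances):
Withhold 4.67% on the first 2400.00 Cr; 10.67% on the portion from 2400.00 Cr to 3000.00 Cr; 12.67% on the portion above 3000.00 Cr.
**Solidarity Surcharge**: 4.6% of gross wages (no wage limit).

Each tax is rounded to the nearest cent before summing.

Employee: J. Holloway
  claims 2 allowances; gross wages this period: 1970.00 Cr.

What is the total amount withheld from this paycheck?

Wage Tax: taxable = 1970.00 Cr − 2×80.00 Cr = 1810.00 Cr
  4.67% × 1810.00 Cr = 84.53 Cr
Solidarity Surcharge: 4.6% × 1970.00 Cr = 90.62 Cr
Total: 84.53 Cr + 90.62 Cr = 175.15 Cr

175.15 Cr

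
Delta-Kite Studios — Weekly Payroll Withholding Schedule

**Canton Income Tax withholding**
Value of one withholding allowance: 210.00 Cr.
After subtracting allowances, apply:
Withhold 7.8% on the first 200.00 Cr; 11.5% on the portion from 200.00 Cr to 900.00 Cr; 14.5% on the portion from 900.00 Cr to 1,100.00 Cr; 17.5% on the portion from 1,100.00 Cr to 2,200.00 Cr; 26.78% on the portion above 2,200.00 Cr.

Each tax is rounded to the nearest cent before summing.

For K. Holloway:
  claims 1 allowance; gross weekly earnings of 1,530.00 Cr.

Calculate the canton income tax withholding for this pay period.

163.60 Cr

Canton Income Tax: taxable = 1,530.00 Cr − 1×210.00 Cr = 1,320.00 Cr
  125.10 Cr + 17.5% × (1,320.00 Cr − 1,100.00 Cr) = 125.10 Cr + 17.5% × 220.00 Cr = 163.60 Cr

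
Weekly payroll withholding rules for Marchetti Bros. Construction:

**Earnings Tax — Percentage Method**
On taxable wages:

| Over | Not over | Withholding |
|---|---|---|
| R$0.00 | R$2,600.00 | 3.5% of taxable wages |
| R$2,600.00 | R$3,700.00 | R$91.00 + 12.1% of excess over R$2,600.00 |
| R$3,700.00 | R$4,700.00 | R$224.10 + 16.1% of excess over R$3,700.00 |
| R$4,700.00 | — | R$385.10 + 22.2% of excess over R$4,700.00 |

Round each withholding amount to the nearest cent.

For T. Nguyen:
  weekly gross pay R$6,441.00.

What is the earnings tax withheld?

Earnings Tax: taxable = R$6,441.00
  R$385.10 + 22.2% × (R$6,441.00 − R$4,700.00) = R$385.10 + 22.2% × R$1,741.00 = R$771.60

R$771.60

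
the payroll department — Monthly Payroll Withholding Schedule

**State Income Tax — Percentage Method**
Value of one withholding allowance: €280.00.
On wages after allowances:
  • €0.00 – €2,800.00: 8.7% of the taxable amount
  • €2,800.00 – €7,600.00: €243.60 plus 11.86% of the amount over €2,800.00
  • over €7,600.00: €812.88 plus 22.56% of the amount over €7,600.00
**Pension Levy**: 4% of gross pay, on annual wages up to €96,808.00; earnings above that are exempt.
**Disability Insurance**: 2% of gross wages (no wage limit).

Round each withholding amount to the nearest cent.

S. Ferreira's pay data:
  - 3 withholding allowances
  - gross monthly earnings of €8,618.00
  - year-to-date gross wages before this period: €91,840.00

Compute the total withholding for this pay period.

State Income Tax: taxable = €8,618.00 − 3×€280.00 = €7,778.00
  €812.88 + 22.56% × (€7,778.00 − €7,600.00) = €812.88 + 22.56% × €178.00 = €853.04
Pension Levy: cap €96,808.00 − YTD €91,840.00 = €4,968.00 subject; 4% × €4,968.00 = €198.72
Disability Insurance: 2% × €8,618.00 = €172.36
Total: €853.04 + €198.72 + €172.36 = €1,224.12

€1,224.12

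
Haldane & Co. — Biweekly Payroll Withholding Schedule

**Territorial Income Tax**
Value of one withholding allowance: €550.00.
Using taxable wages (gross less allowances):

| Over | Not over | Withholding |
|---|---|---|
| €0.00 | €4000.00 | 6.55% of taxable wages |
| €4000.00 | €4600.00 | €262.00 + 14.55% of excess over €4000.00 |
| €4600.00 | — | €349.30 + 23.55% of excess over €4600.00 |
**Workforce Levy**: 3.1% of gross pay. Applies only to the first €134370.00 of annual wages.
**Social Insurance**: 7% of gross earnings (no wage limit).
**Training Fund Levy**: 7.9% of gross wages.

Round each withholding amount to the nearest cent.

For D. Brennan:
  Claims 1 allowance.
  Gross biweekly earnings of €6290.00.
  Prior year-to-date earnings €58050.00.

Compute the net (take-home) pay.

Territorial Income Tax: taxable = €6290.00 − 1×€550.00 = €5740.00
  €349.30 + 23.55% × (€5740.00 − €4600.00) = €349.30 + 23.55% × €1140.00 = €617.77
Workforce Levy: 3.1% × €6290.00 = €194.99
Social Insurance: 7% × €6290.00 = €440.30
Training Fund Levy: 7.9% × €6290.00 = €496.91
Total withheld: €617.77 + €194.99 + €440.30 + €496.91 = €1749.97
Net pay: €6290.00 − €1749.97 = €4540.03

€4540.03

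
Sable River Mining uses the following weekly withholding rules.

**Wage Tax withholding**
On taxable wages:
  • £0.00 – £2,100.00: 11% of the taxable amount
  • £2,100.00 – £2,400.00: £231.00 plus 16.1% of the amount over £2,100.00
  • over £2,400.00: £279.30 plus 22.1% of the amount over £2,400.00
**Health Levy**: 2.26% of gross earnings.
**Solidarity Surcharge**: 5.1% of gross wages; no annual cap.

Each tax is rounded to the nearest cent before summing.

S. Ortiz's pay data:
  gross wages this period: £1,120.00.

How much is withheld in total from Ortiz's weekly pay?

£205.63

Wage Tax: taxable = £1,120.00
  11% × £1,120.00 = £123.20
Health Levy: 2.26% × £1,120.00 = £25.31
Solidarity Surcharge: 5.1% × £1,120.00 = £57.12
Total: £123.20 + £25.31 + £57.12 = £205.63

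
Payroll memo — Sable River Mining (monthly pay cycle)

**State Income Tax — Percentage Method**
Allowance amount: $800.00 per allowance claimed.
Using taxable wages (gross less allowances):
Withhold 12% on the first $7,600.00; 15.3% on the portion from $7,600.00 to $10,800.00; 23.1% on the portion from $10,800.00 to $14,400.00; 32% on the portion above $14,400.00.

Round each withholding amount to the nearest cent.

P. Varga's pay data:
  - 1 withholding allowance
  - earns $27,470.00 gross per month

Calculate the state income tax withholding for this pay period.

$6,159.60

State Income Tax: taxable = $27,470.00 − 1×$800.00 = $26,670.00
  $2,233.20 + 32% × ($26,670.00 − $14,400.00) = $2,233.20 + 32% × $12,270.00 = $6,159.60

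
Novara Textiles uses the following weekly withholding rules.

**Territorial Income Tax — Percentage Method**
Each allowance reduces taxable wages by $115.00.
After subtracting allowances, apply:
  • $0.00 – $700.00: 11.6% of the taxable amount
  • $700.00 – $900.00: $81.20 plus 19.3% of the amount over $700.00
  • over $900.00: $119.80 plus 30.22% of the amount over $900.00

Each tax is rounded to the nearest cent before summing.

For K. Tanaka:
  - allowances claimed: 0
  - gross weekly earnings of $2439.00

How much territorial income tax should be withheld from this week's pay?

$584.89

Territorial Income Tax: taxable = $2439.00
  $119.80 + 30.22% × ($2439.00 − $900.00) = $119.80 + 30.22% × $1539.00 = $584.89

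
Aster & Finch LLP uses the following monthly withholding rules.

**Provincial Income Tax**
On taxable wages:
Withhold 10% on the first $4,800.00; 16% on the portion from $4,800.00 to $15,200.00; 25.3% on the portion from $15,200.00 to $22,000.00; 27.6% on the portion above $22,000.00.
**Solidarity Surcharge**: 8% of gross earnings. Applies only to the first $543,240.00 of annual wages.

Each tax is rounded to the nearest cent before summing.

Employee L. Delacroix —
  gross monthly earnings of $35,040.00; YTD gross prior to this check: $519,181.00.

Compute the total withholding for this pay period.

Provincial Income Tax: taxable = $35,040.00
  $3,864.40 + 27.6% × ($35,040.00 − $22,000.00) = $3,864.40 + 27.6% × $13,040.00 = $7,463.44
Solidarity Surcharge: cap $543,240.00 − YTD $519,181.00 = $24,059.00 subject; 8% × $24,059.00 = $1,924.72
Total: $7,463.44 + $1,924.72 = $9,388.16

$9,388.16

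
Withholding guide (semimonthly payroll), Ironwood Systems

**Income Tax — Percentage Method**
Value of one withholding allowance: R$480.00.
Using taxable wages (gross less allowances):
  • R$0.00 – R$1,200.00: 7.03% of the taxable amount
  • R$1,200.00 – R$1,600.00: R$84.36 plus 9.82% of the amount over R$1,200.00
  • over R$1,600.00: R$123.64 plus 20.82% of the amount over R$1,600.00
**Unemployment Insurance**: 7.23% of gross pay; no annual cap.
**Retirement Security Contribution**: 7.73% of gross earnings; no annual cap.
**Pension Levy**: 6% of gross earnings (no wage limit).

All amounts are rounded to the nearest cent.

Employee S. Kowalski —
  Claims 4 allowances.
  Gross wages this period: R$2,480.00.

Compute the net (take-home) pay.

Income Tax: taxable = R$2,480.00 − 4×R$480.00 = R$560.00
  7.03% × R$560.00 = R$39.37
Unemployment Insurance: 7.23% × R$2,480.00 = R$179.30
Retirement Security Contribution: 7.73% × R$2,480.00 = R$191.70
Pension Levy: 6% × R$2,480.00 = R$148.80
Total withheld: R$39.37 + R$179.30 + R$191.70 + R$148.80 = R$559.17
Net pay: R$2,480.00 − R$559.17 = R$1,920.83

R$1,920.83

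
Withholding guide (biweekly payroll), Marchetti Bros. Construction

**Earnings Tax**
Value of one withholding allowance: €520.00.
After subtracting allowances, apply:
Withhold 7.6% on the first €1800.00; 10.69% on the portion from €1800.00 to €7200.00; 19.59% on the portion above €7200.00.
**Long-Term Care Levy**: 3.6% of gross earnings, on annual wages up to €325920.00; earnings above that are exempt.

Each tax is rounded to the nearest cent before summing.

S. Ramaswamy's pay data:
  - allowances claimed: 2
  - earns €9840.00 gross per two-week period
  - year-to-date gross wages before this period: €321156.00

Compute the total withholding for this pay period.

Earnings Tax: taxable = €9840.00 − 2×€520.00 = €8800.00
  €714.06 + 19.59% × (€8800.00 − €7200.00) = €714.06 + 19.59% × €1600.00 = €1027.50
Long-Term Care Levy: cap €325920.00 − YTD €321156.00 = €4764.00 subject; 3.6% × €4764.00 = €171.50
Total: €1027.50 + €171.50 = €1199.00

€1199.00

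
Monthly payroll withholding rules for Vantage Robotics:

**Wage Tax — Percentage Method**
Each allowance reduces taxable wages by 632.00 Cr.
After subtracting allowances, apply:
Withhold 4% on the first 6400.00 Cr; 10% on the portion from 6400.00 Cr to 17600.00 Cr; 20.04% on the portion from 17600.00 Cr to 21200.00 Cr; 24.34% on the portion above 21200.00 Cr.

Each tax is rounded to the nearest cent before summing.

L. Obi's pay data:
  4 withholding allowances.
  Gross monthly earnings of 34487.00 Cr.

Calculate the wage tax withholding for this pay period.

4716.18 Cr

Wage Tax: taxable = 34487.00 Cr − 4×632.00 Cr = 31959.00 Cr
  2097.44 Cr + 24.34% × (31959.00 Cr − 21200.00 Cr) = 2097.44 Cr + 24.34% × 10759.00 Cr = 4716.18 Cr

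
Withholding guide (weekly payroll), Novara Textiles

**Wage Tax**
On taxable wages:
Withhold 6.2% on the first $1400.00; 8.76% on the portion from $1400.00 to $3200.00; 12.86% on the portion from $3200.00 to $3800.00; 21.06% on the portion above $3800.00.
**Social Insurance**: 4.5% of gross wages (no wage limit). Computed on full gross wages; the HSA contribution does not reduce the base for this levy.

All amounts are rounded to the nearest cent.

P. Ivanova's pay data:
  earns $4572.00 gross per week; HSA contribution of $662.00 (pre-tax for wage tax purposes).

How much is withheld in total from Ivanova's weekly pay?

$550.55

Wage Tax: taxable = $4572.00 − $662.00 = $3910.00
  $321.64 + 21.06% × ($3910.00 − $3800.00) = $321.64 + 21.06% × $110.00 = $344.81
Social Insurance: 4.5% × $4572.00 = $205.74
Total: $344.81 + $205.74 = $550.55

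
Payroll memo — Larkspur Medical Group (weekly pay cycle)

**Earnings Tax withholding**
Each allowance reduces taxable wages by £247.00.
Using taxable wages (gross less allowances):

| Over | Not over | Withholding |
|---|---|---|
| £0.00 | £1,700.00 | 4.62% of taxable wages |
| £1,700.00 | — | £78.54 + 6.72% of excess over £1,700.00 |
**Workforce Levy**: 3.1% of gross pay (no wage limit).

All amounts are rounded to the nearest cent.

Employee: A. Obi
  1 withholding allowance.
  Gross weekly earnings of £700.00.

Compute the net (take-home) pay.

£657.37

Earnings Tax: taxable = £700.00 − 1×£247.00 = £453.00
  4.62% × £453.00 = £20.93
Workforce Levy: 3.1% × £700.00 = £21.70
Total withheld: £20.93 + £21.70 = £42.63
Net pay: £700.00 − £42.63 = £657.37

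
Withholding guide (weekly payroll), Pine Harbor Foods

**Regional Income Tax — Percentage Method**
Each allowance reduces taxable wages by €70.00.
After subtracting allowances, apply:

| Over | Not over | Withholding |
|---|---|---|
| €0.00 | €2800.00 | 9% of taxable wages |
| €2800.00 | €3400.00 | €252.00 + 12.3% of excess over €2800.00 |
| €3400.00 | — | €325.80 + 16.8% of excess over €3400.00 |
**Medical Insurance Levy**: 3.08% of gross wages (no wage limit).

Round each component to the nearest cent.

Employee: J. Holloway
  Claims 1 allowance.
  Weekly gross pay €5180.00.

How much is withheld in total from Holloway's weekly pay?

Regional Income Tax: taxable = €5180.00 − 1×€70.00 = €5110.00
  €325.80 + 16.8% × (€5110.00 − €3400.00) = €325.80 + 16.8% × €1710.00 = €613.08
Medical Insurance Levy: 3.08% × €5180.00 = €159.54
Total: €613.08 + €159.54 = €772.62

€772.62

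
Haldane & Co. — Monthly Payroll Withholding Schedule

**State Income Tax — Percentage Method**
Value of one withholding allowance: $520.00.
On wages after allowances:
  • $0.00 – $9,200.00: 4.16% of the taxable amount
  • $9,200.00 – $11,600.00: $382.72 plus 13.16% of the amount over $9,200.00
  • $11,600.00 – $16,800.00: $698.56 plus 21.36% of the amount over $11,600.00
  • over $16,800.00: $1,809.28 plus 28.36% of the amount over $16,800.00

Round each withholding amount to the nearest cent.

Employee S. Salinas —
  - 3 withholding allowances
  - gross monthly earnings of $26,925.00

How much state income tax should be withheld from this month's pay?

State Income Tax: taxable = $26,925.00 − 3×$520.00 = $25,365.00
  $1,809.28 + 28.36% × ($25,365.00 − $16,800.00) = $1,809.28 + 28.36% × $8,565.00 = $4,238.31

$4,238.31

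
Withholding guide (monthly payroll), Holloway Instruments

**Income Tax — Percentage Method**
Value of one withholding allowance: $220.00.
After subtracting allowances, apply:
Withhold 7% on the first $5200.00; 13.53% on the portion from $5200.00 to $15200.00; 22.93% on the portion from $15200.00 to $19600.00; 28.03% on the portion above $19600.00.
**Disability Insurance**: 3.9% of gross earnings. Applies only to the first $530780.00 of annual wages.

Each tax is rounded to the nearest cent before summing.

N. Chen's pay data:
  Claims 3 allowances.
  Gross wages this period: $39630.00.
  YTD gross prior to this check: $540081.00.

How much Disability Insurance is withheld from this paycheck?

$0.00

Disability Insurance: YTD $540081.00 ≥ cap $530780.00 → $0.00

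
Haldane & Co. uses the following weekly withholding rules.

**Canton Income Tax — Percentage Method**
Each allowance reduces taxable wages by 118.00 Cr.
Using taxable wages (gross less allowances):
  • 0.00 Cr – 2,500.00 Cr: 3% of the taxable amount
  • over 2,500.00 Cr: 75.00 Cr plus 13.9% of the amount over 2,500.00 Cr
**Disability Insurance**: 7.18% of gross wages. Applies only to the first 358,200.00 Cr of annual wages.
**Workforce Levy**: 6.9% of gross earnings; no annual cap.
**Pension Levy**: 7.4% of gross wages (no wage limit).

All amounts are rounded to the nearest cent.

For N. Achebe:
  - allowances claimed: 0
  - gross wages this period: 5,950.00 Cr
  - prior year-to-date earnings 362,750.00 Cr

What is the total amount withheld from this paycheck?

1,405.40 Cr

Canton Income Tax: taxable = 5,950.00 Cr
  75.00 Cr + 13.9% × (5,950.00 Cr − 2,500.00 Cr) = 75.00 Cr + 13.9% × 3,450.00 Cr = 554.55 Cr
Disability Insurance: YTD 362,750.00 Cr ≥ cap 358,200.00 Cr → 0.00 Cr
Workforce Levy: 6.9% × 5,950.00 Cr = 410.55 Cr
Pension Levy: 7.4% × 5,950.00 Cr = 440.30 Cr
Total: 554.55 Cr + 0.00 Cr + 410.55 Cr + 440.30 Cr = 1,405.40 Cr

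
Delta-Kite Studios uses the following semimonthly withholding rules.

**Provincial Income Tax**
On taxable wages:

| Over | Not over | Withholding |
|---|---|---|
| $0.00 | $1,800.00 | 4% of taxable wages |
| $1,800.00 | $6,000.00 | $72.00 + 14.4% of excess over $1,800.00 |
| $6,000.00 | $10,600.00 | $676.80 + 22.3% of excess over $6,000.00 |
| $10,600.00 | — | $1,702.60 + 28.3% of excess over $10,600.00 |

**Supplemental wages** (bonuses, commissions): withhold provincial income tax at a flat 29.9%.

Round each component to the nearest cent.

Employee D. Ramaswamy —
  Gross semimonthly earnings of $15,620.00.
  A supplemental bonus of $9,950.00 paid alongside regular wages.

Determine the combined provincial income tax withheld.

$6,098.31

Provincial Income Tax: taxable = $15,620.00
  $1,702.60 + 28.3% × ($15,620.00 − $10,600.00) = $1,702.60 + 28.3% × $5,020.00 = $3,123.26
Supplemental (29.9% flat on bonus): 29.9% × $9,950.00 = $2,975.05
Total provincial income tax: $3,123.26 + $2,975.05 = $6,098.31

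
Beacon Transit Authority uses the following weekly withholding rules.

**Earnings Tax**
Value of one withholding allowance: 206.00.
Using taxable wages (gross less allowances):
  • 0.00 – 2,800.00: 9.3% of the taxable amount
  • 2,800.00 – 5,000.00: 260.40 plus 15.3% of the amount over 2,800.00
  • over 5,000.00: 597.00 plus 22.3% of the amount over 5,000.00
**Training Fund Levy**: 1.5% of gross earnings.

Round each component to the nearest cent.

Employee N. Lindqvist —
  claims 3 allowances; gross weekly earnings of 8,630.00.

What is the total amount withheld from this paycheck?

1,398.13

Earnings Tax: taxable = 8,630.00 − 3×206.00 = 8,012.00
  597.00 + 22.3% × (8,012.00 − 5,000.00) = 597.00 + 22.3% × 3,012.00 = 1,268.68
Training Fund Levy: 1.5% × 8,630.00 = 129.45
Total: 1,268.68 + 129.45 = 1,398.13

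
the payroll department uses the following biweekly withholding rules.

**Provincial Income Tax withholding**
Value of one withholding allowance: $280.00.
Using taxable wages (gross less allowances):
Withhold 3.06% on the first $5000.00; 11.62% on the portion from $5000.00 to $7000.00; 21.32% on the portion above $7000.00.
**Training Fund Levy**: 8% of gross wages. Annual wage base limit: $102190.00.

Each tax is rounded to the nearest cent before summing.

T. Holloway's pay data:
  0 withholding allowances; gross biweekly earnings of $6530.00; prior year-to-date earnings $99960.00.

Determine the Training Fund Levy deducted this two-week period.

Training Fund Levy: cap $102190.00 − YTD $99960.00 = $2230.00 subject; 8% × $2230.00 = $178.40

$178.40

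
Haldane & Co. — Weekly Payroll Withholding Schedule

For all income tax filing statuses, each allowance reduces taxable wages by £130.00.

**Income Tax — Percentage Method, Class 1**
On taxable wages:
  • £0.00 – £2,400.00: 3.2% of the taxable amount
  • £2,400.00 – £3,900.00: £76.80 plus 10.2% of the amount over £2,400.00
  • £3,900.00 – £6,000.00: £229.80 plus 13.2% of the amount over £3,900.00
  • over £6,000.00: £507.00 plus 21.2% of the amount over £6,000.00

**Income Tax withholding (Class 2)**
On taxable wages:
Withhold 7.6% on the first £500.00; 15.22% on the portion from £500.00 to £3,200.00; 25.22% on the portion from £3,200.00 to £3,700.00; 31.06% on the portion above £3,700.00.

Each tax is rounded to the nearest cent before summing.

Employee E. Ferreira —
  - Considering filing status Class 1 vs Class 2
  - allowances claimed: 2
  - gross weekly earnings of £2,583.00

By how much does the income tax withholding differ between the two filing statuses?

Income Tax (Class 1): taxable = £2,583.00 − 2×£130.00 = £2,323.00
  3.2% × £2,323.00 = £74.34
Income Tax (Class 2): taxable = £2,583.00 − 2×£130.00 = £2,323.00
  £38.00 + 15.22% × (£2,323.00 − £500.00) = £38.00 + 15.22% × £1,823.00 = £315.46
Difference: |£74.34 − £315.46| = £241.12 (higher under Class 2)

£241.12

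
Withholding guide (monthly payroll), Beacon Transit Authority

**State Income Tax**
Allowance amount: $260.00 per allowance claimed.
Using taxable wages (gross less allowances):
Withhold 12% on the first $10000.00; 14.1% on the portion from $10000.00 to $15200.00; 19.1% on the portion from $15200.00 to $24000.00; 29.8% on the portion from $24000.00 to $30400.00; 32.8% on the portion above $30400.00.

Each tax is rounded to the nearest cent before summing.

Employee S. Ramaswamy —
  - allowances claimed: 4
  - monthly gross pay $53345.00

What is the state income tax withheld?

$12706.04

State Income Tax: taxable = $53345.00 − 4×$260.00 = $52305.00
  $5521.20 + 32.8% × ($52305.00 − $30400.00) = $5521.20 + 32.8% × $21905.00 = $12706.04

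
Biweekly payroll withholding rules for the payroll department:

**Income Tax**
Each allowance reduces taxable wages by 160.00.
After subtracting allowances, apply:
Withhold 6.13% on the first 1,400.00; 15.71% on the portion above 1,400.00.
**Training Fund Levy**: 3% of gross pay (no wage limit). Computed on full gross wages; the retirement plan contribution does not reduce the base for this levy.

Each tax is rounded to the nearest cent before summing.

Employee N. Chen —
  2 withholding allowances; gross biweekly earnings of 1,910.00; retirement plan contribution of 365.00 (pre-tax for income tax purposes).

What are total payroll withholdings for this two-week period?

Income Tax: taxable = 1,910.00 − 365.00 − 2×160.00 = 1,225.00
  6.13% × 1,225.00 = 75.09
Training Fund Levy: 3% × 1,910.00 = 57.30
Total: 75.09 + 57.30 = 132.39

132.39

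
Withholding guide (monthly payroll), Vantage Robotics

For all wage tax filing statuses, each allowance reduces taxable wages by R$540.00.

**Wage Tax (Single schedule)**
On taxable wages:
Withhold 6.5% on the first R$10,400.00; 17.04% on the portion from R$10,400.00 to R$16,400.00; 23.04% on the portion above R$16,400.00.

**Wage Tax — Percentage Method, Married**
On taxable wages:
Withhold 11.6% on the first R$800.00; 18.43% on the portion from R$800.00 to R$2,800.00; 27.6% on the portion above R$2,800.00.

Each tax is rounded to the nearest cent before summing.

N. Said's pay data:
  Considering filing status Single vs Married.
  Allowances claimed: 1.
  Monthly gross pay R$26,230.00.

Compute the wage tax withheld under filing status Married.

Wage Tax (Married): taxable = R$26,230.00 − 1×R$540.00 = R$25,690.00
  R$461.40 + 27.6% × (R$25,690.00 − R$2,800.00) = R$461.40 + 27.6% × R$22,890.00 = R$6,779.04

R$6,779.04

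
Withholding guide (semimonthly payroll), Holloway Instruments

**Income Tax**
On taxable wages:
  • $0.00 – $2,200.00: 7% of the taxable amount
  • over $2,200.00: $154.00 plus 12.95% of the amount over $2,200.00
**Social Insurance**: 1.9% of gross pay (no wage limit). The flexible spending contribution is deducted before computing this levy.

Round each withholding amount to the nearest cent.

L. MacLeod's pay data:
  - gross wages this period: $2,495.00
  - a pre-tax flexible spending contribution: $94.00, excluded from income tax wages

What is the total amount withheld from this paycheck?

Income Tax: taxable = $2,495.00 − $94.00 = $2,401.00
  $154.00 + 12.95% × ($2,401.00 − $2,200.00) = $154.00 + 12.95% × $201.00 = $180.03
Social Insurance: 1.9% × $2,401.00 = $45.62
Total: $180.03 + $45.62 = $225.65

$225.65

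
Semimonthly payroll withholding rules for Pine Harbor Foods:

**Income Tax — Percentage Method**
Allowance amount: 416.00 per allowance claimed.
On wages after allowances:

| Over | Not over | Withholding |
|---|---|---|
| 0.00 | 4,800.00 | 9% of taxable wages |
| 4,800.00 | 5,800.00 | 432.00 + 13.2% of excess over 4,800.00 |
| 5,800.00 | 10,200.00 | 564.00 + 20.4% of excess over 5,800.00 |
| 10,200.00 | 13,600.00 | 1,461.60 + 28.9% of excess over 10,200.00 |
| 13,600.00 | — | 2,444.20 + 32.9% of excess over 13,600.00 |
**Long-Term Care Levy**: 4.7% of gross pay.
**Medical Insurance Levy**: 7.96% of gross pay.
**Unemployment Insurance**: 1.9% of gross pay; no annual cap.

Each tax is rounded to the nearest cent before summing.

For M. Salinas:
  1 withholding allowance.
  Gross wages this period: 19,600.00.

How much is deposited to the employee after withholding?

12,464.90

Income Tax: taxable = 19,600.00 − 1×416.00 = 19,184.00
  2,444.20 + 32.9% × (19,184.00 − 13,600.00) = 2,444.20 + 32.9% × 5,584.00 = 4,281.34
Long-Term Care Levy: 4.7% × 19,600.00 = 921.20
Medical Insurance Levy: 7.96% × 19,600.00 = 1,560.16
Unemployment Insurance: 1.9% × 19,600.00 = 372.40
Total withheld: 4,281.34 + 921.20 + 1,560.16 + 372.40 = 7,135.10
Net pay: 19,600.00 − 7,135.10 = 12,464.90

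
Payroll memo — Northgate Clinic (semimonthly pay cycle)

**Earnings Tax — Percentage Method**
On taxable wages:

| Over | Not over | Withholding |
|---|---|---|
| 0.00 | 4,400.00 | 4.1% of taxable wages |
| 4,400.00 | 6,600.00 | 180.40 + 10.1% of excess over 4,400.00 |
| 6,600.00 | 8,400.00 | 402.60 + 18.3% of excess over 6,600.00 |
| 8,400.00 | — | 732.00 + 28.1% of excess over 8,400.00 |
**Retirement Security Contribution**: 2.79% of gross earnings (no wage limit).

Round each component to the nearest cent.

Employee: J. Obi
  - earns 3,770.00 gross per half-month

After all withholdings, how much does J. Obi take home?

Earnings Tax: taxable = 3,770.00
  4.1% × 3,770.00 = 154.57
Retirement Security Contribution: 2.79% × 3,770.00 = 105.18
Total withheld: 154.57 + 105.18 = 259.75
Net pay: 3,770.00 − 259.75 = 3,510.25

3,510.25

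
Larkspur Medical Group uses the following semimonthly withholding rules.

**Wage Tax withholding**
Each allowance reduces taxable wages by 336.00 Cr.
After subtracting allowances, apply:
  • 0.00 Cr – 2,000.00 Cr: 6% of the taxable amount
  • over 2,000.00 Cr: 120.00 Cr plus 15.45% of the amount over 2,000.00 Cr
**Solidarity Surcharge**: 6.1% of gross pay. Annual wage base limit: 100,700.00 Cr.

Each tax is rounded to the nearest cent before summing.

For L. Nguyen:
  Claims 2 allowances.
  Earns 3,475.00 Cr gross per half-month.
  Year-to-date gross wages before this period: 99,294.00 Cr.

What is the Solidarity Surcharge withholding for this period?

85.77 Cr

Solidarity Surcharge: cap 100,700.00 Cr − YTD 99,294.00 Cr = 1,406.00 Cr subject; 6.1% × 1,406.00 Cr = 85.77 Cr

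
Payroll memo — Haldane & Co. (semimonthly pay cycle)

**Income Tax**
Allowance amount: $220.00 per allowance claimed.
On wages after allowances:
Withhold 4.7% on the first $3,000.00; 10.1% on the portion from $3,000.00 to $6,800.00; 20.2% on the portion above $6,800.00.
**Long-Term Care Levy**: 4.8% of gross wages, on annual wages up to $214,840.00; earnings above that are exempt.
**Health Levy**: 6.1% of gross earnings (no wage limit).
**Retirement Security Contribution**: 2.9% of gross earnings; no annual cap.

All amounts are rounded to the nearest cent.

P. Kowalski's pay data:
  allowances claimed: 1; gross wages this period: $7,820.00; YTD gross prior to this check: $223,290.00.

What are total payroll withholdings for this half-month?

Income Tax: taxable = $7,820.00 − 1×$220.00 = $7,600.00
  $524.80 + 20.2% × ($7,600.00 − $6,800.00) = $524.80 + 20.2% × $800.00 = $686.40
Long-Term Care Levy: YTD $223,290.00 ≥ cap $214,840.00 → $0.00
Health Levy: 6.1% × $7,820.00 = $477.02
Retirement Security Contribution: 2.9% × $7,820.00 = $226.78
Total: $686.40 + $0.00 + $477.02 + $226.78 = $1,390.20

$1,390.20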